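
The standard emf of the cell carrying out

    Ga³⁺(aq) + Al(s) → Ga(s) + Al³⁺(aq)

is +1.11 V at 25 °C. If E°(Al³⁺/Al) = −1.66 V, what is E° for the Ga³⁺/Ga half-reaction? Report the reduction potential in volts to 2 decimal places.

In the reaction as written the Ga³⁺/Ga couple is reduced (cathode) and Al³⁺/Al is oxidized (anode), so E°cell = E°(Ga³⁺/Ga) − E°(Al³⁺/Al).
E°(Ga³⁺/Ga) = E°cell + E°(anode) = +1.11 + (−1.66) = −0.55 V.

−0.55 V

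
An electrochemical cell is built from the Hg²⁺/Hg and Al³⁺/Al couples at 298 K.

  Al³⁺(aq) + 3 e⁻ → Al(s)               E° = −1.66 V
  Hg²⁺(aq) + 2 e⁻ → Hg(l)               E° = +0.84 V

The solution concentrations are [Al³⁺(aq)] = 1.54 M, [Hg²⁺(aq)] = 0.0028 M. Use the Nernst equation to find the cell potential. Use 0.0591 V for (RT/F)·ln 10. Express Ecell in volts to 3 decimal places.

The Hg²⁺/Hg couple has the more positive E°, so it is the cathode; Al³⁺/Al is the anode.
The standard potential is +0.84 − (−1.66) = +2.50 V and the balanced reaction transfers n = 6 electrons.
Balancing gives 3 Hg²⁺(aq) + 2 Al(s) → 3 Hg(l) + 2 Al³⁺(aq); hence Q = [Al³⁺(aq)]^2 / [Hg²⁺(aq)]^3 = 1.08×10^8 (log Q = 8.034).
E = E° − (0.0591/n)·log Q = +2.50 − (0.0591/6)(8.034) = +2.421 V.

+2.421 V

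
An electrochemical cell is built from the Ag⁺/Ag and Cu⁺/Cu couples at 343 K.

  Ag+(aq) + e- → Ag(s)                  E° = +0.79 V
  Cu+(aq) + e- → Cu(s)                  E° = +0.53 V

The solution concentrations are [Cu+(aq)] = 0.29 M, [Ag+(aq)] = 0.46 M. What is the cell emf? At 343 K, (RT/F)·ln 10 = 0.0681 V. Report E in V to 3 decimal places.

Ag⁺/Ag is reduced (cathode, E° = +0.79 V) and Cu⁺/Cu is oxidized (anode).
E°cell = +0.79 − (+0.53) = +0.26 V, with n = 1 electron transferred.
For the overall reaction Ag+(aq) + Cu(s) → Ag(s) + Cu+(aq), Q = [Cu+(aq)] / [Ag+(aq)] = 0.63, giving log Q = −0.200.
E = E° − (0.0681/n)·log Q = +0.26 − (0.0681/1)(−0.200) = +0.274 V.

+0.274 V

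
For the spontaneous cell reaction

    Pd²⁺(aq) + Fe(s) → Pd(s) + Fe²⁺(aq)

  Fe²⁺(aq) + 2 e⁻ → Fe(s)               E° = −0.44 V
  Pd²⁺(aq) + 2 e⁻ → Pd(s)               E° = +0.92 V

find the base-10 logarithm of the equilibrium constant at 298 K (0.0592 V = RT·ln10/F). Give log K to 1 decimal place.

The Pd²⁺/Pd couple is reduced (cathode); E°cell = +0.92 − (−0.44) = +1.36 V with n = 2.
At equilibrium E = 0, so log K = nE°cell / 0.0592 = (2)(+1.36) / 0.0592 = 45.9.

log K = 45.9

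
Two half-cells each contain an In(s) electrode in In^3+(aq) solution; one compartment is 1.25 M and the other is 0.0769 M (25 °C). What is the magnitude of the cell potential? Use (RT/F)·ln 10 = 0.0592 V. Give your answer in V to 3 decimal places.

For a concentration cell E°cell = 0, since both electrodes use the same couple.
The compartment with the higher In^3+(aq) concentration (1.25 M) acts as the cathode; ions are reduced there and produced at the dilute (0.0769 M) anode.
With n = 3, Ecell = −(0.0592/3)·log([dilute]/[conc]) = −(0.0592/3)·log(0.0769/1.25) = +0.024 V.

0.024 V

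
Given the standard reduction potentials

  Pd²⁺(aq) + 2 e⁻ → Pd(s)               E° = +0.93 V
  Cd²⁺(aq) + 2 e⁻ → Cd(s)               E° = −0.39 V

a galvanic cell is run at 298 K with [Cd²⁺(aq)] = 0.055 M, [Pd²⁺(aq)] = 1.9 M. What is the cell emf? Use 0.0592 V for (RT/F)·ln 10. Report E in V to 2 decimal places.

+1.37 V

Pd²⁺/Pd is reduced (cathode, E° = +0.93 V) and Cd²⁺/Cd is oxidized (anode).
E°cell = E°cat − E°an = +0.93 − (−0.39) = +1.32 V; n = 2.
The balanced reaction is Pd²⁺(aq) + Cd(s) → Pd(s) + Cd²⁺(aq), so Q = [Cd²⁺(aq)] / [Pd²⁺(aq)] = 0.0289 and log Q = −1.538.
Applying E = E° − (RT ln10/nF)·log Q gives +1.32 − (0.0592/2)(−1.538) = +1.37 V.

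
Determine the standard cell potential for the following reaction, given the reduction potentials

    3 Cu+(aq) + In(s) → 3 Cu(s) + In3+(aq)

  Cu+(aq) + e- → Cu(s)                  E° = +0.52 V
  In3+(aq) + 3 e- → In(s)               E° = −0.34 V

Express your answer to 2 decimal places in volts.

Cu+(aq) gains electrons, so the Cu⁺/Cu couple is the cathode; the In³⁺/In couple is the anode.
E°cell = E°(cathode) − E°(anode) = +0.52 − (−0.34) = +0.86 V.
The positive value indicates the reaction is spontaneous as written.

+0.86 V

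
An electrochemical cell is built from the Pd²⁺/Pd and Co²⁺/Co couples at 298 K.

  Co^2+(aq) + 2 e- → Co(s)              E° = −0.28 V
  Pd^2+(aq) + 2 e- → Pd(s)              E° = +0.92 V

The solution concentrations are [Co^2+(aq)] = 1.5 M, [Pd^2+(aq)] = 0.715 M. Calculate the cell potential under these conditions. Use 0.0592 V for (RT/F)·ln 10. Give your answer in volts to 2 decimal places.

+1.19 V

Since E°(Pd²⁺/Pd) > E°(Co²⁺/Co), Pd²⁺/Pd serves as the cathode.
The standard potential is +0.92 − (−0.28) = +1.20 V and the balanced reaction transfers n = 2 electrons.
For the overall reaction Pd^2+(aq) + Co(s) → Pd(s) + Co^2+(aq), Q = [Co^2+(aq)] / [Pd^2+(aq)] = 2.1, giving log Q = 0.322.
Applying E = E° − (RT ln10/nF)·log Q gives +1.20 − (0.0592/2)(0.322) = +1.19 V.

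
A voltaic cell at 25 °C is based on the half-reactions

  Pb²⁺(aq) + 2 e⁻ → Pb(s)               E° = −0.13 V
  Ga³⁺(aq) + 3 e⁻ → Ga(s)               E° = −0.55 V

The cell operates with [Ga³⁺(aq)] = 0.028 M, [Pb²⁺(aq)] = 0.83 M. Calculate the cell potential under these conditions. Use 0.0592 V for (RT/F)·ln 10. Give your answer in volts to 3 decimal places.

+0.448 V

The Pb²⁺/Pb couple has the more positive E°, so it is the cathode; Ga³⁺/Ga is the anode.
E°cell = E°cat − E°an = −0.13 − (−0.55) = +0.42 V; n = 6.
The balanced reaction is 3 Pb²⁺(aq) + 2 Ga(s) → 3 Pb(s) + 2 Ga³⁺(aq), so Q = [Ga³⁺(aq)]^2 / [Pb²⁺(aq)]^3 = 0.00137 and log Q = −2.863.
E = E° − (0.0592/n)·log Q = +0.42 − (0.0592/6)(−2.863) = +0.448 V.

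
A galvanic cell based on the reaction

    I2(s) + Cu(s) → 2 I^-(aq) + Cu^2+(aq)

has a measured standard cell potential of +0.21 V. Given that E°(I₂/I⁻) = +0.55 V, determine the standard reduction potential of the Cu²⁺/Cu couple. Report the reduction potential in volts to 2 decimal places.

+0.34 V

In the reaction as written the I₂/I⁻ couple is reduced (cathode) and Cu²⁺/Cu is oxidized (anode), so E°cell = E°(I₂/I⁻) − E°(Cu²⁺/Cu).
E°(Cu²⁺/Cu) = E°(cathode) − E°cell = +0.55 − (+0.21) = +0.34 V.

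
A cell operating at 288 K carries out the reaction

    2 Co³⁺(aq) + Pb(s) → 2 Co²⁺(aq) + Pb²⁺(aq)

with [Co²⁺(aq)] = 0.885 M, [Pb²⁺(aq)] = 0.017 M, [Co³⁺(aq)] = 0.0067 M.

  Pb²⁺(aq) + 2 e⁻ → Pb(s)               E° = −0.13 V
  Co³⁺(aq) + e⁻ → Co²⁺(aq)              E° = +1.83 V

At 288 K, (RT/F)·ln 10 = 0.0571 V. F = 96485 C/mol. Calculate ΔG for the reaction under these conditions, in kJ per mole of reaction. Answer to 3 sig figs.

−365 kJ/mol

The standard cell potential is +1.83 − (−0.13) = +1.96 V, with n = 2 electrons in the balanced equation.
Here Q = ([Co²⁺(aq)]^2·[Pb²⁺(aq)]) / [Co³⁺(aq)]^2 = 297 (log Q = 2.472), giving E = +1.96 − (0.0571/2)·(2.472) = +1.8894 V.
Then ΔG = −nFE = −2 × 96485 × +1.8894 J/mol = −365 kJ/mol.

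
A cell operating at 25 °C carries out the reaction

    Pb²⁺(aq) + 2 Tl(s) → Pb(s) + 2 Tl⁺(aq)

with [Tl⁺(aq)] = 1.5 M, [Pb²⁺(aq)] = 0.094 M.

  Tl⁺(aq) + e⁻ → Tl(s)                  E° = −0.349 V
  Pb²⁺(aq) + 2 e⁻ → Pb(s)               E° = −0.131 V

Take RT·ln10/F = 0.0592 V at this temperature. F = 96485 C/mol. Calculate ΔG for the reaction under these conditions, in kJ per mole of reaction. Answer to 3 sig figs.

−34.2 kJ/mol

E°cell = −0.131 − (−0.349) = +0.218 V; the balanced reaction transfers n = 2 electrons.
The reaction quotient is [Tl⁺(aq)]^2 / [Pb²⁺(aq)] = 23.9; by Nernst, E = +0.218 − (0.0592/2)(1.379) = +0.1772 V.
Finally ΔG = −nFE = −(2)(96485 C/mol)(+0.1772 V) = −34.2 kJ/mol.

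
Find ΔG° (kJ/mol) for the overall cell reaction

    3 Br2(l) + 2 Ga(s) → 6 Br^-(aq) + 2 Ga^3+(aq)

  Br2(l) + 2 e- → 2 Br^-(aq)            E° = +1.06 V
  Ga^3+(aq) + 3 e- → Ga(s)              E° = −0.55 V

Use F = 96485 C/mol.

−932 kJ/mol

In the reaction as written Br2(l) is reduced, so the Br₂/Br⁻ couple is the cathode and Ga³⁺/Ga is the anode.
E°cell = +1.06 − (−0.55) = +1.61 V; balancing electrons gives n = 6.
ΔG° = −nFE°cell = −(6)(96485)(+1.61) J/mol = −932 kJ/mol.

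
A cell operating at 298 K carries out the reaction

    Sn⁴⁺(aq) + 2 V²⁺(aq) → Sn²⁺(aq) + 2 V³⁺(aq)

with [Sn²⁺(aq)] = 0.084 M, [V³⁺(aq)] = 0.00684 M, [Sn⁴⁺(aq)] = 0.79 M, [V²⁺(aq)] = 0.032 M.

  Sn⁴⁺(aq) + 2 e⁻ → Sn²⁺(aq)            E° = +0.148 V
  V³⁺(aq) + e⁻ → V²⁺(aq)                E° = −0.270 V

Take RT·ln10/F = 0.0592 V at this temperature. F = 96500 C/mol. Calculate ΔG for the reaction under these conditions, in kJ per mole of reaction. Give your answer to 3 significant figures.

−93.9 kJ/mol

With Sn⁴⁺/Sn²⁺ reduced at the cathode, E°cell = +0.148 − (−0.270) = +0.418 V and n = 2.
Q = ([Sn²⁺(aq)]·[V³⁺(aq)]^2) / ([Sn⁴⁺(aq)]·[V²⁺(aq)]^2) = 0.00486, so log Q = −2.314 and E = +0.418 − (0.0592/2)(−2.314) = +0.4865 V.
ΔG = −nFE = −(2)(96500)(+0.4865) J/mol = −93.9 kJ/mol.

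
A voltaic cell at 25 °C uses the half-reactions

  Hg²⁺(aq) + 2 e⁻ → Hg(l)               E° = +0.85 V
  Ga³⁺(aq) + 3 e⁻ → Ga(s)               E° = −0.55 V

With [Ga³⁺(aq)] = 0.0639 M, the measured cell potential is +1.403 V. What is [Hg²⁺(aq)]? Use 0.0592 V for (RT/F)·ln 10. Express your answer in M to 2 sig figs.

With Hg²⁺/Hg at the cathode and Ga³⁺/Ga at the anode, E°cell = +0.85 − (−0.55) = +1.40 V (n = 6).
Since E = E° − (0.0592/n)·log Q, log Q = n(E° − E)/0.0592 = −0.304.
For 3 Hg²⁺(aq) + 2 Ga(s) → 3 Hg(l) + 2 Ga³⁺(aq), the reaction quotient is Q = [Ga³⁺(aq)]^2 / [Hg²⁺(aq)]^3.
Isolating [Hg²⁺(aq)] in Q = 10^{−0.304} yields log [Hg²⁺(aq)] = −0.695, i.e. 0.20 M.

0.20 M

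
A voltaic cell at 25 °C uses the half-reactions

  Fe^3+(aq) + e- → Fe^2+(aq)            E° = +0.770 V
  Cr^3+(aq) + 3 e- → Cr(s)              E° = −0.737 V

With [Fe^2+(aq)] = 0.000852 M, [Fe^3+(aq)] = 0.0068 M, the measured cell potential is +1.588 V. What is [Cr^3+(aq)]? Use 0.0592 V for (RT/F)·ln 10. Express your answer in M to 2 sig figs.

0.040 M

The Fe³⁺/Fe²⁺ couple has the larger reduction potential, so it is the cathode: E°cell = +0.770 − (−0.737) = +1.507 V and n = 3.
From the Nernst equation, log Q = n(E° − E)/0.0592 = 3·(+1.507 − (+1.588))/0.0592 = −4.105.
Balancing electrons gives 3 Fe^3+(aq) + Cr(s) → 3 Fe^2+(aq) + Cr^3+(aq); thus Q = ([Fe^2+(aq)]^3·[Cr^3+(aq)]) / [Fe^3+(aq)]^3.
Solving for the unknown gives log [Cr^3+(aq)] = −1.399, so [Cr^3+(aq)] ≈ 0.040 M.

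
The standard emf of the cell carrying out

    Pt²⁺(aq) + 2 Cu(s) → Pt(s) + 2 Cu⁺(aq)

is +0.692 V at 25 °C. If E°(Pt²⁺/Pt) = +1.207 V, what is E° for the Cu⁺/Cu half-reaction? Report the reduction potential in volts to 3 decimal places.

+0.515 V

In the reaction as written the Pt²⁺/Pt couple is reduced (cathode) and Cu⁺/Cu is oxidized (anode), so E°cell = E°(Pt²⁺/Pt) − E°(Cu⁺/Cu).
E°(Cu⁺/Cu) = E°(cathode) − E°cell = +1.207 − (+0.692) = +0.515 V.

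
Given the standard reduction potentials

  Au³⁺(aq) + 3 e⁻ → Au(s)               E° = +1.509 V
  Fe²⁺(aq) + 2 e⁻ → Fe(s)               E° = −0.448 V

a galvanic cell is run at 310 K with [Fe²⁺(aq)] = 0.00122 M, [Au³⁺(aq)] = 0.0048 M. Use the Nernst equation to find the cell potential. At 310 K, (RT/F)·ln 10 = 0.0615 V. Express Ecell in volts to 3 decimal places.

The Au³⁺/Au couple has the more positive E°, so it is the cathode; Fe²⁺/Fe is the anode.
E°cell = +1.509 − (−0.448) = +1.957 V, with n = 6 electrons transferred.
Balancing gives 2 Au³⁺(aq) + 3 Fe(s) → 2 Au(s) + 3 Fe²⁺(aq); hence Q = [Fe²⁺(aq)]^3 / [Au³⁺(aq)]^2 = 7.88×10^−5 (log Q = −4.103).
By the Nernst equation, E = +1.957 − (0.0615/6)·(−4.103) = +1.999 V.

+1.999 V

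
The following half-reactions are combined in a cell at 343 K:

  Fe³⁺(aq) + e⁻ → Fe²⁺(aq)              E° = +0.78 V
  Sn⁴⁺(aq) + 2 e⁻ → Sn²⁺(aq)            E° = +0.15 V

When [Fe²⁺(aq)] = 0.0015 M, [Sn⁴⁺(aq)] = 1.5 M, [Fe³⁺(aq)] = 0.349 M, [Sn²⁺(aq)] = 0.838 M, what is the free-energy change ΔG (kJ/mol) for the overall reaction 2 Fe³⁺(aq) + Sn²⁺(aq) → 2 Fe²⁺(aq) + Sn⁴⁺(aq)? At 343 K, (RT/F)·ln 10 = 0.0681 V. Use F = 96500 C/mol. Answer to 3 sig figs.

The standard cell potential is +0.78 − (+0.15) = +0.63 V, with n = 2 electrons in the balanced equation.
The reaction quotient is ([Fe²⁺(aq)]^2·[Sn⁴⁺(aq)]) / ([Fe³⁺(aq)]^2·[Sn²⁺(aq)]) = 3.31×10^−5; by Nernst, E = +0.63 − (0.0681/2)(−4.481) = +0.7826 V.
Then ΔG = −nFE = −2 × 96500 × +0.7826 J/mol = −151 kJ/mol.

−151 kJ/mol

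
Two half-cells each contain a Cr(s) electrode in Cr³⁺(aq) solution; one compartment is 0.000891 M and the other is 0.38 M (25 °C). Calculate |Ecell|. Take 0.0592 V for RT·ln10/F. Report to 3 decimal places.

For a concentration cell E°cell = 0, since both electrodes use the same couple.
The compartment with the higher Cr³⁺(aq) concentration (0.38 M) acts as the cathode; ions are reduced there and produced at the dilute (0.000891 M) anode.
With n = 3, Ecell = −(0.0592/3)·log([dilute]/[conc]) = −(0.0592/3)·log(0.000891/0.38) = +0.052 V.

0.052 V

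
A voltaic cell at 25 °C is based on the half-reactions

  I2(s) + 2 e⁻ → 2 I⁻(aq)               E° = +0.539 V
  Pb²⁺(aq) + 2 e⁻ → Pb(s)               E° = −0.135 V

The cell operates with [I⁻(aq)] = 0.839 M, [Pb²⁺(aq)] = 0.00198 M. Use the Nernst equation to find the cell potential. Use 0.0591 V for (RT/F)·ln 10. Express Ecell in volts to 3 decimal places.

+0.758 V

I₂/I⁻ is reduced (cathode, E° = +0.539 V) and Pb²⁺/Pb is oxidized (anode).
The standard potential is +0.539 − (−0.135) = +0.674 V and the balanced reaction transfers n = 2 electrons.
Balancing gives I2(s) + Pb(s) → 2 I⁻(aq) + Pb²⁺(aq); hence Q = [I⁻(aq)]^2·[Pb²⁺(aq)] = 0.00139 (log Q = −2.856).
E = E° − (0.0591/n)·log Q = +0.674 − (0.0591/2)(−2.856) = +0.758 V.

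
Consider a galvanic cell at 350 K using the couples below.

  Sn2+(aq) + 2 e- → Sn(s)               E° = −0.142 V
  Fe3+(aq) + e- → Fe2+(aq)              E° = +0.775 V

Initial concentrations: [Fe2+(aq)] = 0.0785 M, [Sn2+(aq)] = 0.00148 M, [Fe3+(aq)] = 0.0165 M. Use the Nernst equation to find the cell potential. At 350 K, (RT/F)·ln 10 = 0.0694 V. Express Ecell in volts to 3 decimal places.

The Fe³⁺/Fe²⁺ couple has the more positive E°, so it is the cathode; Sn²⁺/Sn is the anode.
E°cell = E°cat − E°an = +0.775 − (−0.142) = +0.917 V; n = 2.
For the overall reaction 2 Fe3+(aq) + Sn(s) → 2 Fe2+(aq) + Sn2+(aq), Q = ([Fe2+(aq)]^2·[Sn2+(aq)]) / [Fe3+(aq)]^2 = 0.0335, giving log Q = −1.475.
By the Nernst equation, E = +0.917 − (0.0694/2)·(−1.475) = +0.968 V.

+0.968 V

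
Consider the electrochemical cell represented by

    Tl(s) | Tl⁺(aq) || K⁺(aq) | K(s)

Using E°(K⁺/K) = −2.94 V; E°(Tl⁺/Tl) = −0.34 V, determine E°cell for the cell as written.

By convention the left-hand electrode in cell notation is the anode (oxidation) and the right-hand electrode is the cathode (reduction).
E°cell = E°(right) − E°(left) = −2.94 − (−0.34) = −2.60 V.
The negative sign shows that, as written, the cell would require an external voltage to drive the reaction.

−2.60 V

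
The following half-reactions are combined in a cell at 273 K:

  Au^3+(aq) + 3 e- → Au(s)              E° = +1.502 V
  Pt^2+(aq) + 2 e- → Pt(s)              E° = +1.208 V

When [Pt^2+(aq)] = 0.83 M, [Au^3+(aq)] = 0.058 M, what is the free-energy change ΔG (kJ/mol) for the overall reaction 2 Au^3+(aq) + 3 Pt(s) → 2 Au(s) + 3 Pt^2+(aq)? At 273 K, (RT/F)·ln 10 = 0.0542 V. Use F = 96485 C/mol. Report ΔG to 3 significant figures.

The standard cell potential is +1.502 − (+1.208) = +0.294 V, with n = 6 electrons in the balanced equation.
The reaction quotient is [Pt^2+(aq)]^3 / [Au^3+(aq)]^2 = 170; by Nernst, E = +0.294 − (0.0542/6)(2.230) = +0.2739 V.
Then ΔG = −nFE = −6 × 96485 × +0.2739 J/mol = −159 kJ/mol.

−159 kJ/mol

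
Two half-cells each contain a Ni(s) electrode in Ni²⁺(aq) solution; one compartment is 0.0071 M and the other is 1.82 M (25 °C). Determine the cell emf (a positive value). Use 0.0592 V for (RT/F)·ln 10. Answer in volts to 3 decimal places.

For a concentration cell E°cell = 0, since both electrodes use the same couple.
The compartment with the higher Ni²⁺(aq) concentration (1.82 M) acts as the cathode; ions are reduced there and produced at the dilute (0.0071 M) anode.
With n = 2, Ecell = −(0.0592/2)·log([dilute]/[conc]) = −(0.0592/2)·log(0.0071/1.82) = +0.071 V.

0.071 V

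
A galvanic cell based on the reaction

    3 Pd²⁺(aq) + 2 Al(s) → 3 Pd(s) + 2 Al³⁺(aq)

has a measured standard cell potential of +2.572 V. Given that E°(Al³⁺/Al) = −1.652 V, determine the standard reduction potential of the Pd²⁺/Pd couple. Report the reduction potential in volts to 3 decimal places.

In the reaction as written the Pd²⁺/Pd couple is reduced (cathode) and Al³⁺/Al is oxidized (anode), so E°cell = E°(Pd²⁺/Pd) − E°(Al³⁺/Al).
E°(Pd²⁺/Pd) = E°cell + E°(anode) = +2.572 + (−1.652) = +0.920 V.

+0.920 V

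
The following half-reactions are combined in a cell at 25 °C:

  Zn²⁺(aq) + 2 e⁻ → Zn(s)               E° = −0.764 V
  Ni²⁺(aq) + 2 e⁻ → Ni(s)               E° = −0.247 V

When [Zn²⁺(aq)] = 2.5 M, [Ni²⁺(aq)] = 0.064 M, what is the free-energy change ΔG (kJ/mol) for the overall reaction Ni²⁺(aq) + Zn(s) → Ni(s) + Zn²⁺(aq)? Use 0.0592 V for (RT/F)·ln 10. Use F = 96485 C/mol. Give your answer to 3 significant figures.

−90.7 kJ/mol

The standard cell potential is −0.247 − (−0.764) = +0.517 V, with n = 2 electrons in the balanced equation.
Here Q = [Zn²⁺(aq)] / [Ni²⁺(aq)] = 39.1 (log Q = 1.592), giving E = +0.517 − (0.0592/2)·(1.592) = +0.4699 V.
Then ΔG = −nFE = −2 × 96485 × +0.4699 J/mol = −90.7 kJ/mol.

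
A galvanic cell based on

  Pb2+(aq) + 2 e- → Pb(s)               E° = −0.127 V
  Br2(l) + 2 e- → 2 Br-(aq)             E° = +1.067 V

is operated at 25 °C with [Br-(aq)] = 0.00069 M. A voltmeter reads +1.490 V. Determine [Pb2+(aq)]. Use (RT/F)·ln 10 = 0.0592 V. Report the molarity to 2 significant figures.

The Br₂/Br⁻ couple has the larger reduction potential, so it is the cathode: E°cell = +1.067 − (−0.127) = +1.194 V and n = 2.
Rearranging E = E° − (0.0592/n)·log Q gives log Q = 2(+1.194 − (+1.490))/0.0592 = −10.000.
Balancing electrons gives Br2(l) + Pb(s) → 2 Br-(aq) + Pb2+(aq); thus Q = [Br-(aq)]^2·[Pb2+(aq)].
Isolating [Pb2+(aq)] in Q = 10^{−10.000} yields log [Pb2+(aq)] = −3.678, i.e. 0.00021 M.

0.00021 M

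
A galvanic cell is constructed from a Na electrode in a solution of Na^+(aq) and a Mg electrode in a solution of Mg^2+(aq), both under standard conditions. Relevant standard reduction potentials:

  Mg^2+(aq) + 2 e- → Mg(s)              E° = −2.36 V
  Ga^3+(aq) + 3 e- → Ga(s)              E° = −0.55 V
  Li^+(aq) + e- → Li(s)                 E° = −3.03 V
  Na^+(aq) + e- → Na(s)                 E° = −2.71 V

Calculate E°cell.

+0.35 V

Of the two couples in this cell, the one with the more positive reduction potential is reduced at the cathode: here that is Mg²⁺/Mg (−2.36 V); Na⁺/Na (−2.71 V) is the anode.
E°cell = E°(cathode) − E°(anode) = −2.36 − (−2.71) = +0.35 V.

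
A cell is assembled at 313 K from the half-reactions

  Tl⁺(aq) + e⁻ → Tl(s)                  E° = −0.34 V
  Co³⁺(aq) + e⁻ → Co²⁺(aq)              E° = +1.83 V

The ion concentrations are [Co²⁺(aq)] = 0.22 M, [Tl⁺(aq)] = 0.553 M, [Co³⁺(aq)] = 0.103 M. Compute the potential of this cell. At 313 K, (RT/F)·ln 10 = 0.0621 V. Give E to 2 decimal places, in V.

+2.17 V

Since E°(Co³⁺/Co²⁺) > E°(Tl⁺/Tl), Co³⁺/Co²⁺ serves as the cathode.
E°cell = +1.83 − (−0.34) = +2.17 V, with n = 1 electron transferred.
Balancing gives Co³⁺(aq) + Tl(s) → Co²⁺(aq) + Tl⁺(aq); hence Q = ([Co²⁺(aq)]·[Tl⁺(aq)]) / [Co³⁺(aq)] = 1.18 (log Q = 0.072).
E = E° − (0.0621/n)·log Q = +2.17 − (0.0621/1)(0.072) = +2.17 V.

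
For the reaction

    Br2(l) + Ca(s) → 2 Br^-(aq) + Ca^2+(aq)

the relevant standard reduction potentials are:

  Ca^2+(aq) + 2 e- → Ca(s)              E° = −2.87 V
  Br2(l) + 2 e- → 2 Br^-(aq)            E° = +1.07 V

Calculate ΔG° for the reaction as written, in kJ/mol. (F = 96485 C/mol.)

In the reaction as written Br2(l) is reduced, so the Br₂/Br⁻ couple is the cathode and Ca²⁺/Ca is the anode.
E°cell = +1.07 − (−2.87) = +3.94 V; balancing electrons gives n = 2.
ΔG° = −nFE°cell = −(2)(96485)(+3.94) J/mol = −760 kJ/mol.

−760 kJ/mol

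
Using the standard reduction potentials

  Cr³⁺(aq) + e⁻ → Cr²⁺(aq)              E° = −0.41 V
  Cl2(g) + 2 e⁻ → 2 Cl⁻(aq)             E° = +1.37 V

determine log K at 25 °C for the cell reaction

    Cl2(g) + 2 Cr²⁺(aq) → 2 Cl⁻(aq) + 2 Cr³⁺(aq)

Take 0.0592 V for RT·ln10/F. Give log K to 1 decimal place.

The Cl₂/Cl⁻ couple is reduced (cathode); E°cell = +1.37 − (−0.41) = +1.78 V with n = 2.
At equilibrium E = 0, so log K = nE°cell / 0.0592 = (2)(+1.78) / 0.0592 = 60.1.

log K = 60.1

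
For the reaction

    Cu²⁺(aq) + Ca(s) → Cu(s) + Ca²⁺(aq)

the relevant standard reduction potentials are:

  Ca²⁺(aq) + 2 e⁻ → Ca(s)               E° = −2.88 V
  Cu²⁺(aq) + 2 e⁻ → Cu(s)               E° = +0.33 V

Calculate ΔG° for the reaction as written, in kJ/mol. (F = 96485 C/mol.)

In the reaction as written Cu²⁺(aq) is reduced, so the Cu²⁺/Cu couple is the cathode and Ca²⁺/Ca is the anode.
E°cell = +0.33 − (−2.88) = +3.21 V; balancing electrons gives n = 2.
ΔG° = −nFE°cell = −(2)(96485)(+3.21) J/mol = −619 kJ/mol.

−619 kJ/mol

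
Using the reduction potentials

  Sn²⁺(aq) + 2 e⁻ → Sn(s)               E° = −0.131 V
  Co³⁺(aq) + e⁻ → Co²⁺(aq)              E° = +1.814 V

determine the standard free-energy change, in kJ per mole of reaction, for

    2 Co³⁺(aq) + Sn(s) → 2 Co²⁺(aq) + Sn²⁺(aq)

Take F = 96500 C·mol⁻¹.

−375 kJ/mol

In the reaction as written Co³⁺(aq) is reduced, so the Co³⁺/Co²⁺ couple is the cathode and Sn²⁺/Sn is the anode.
E°cell = +1.814 − (−0.131) = +1.945 V; balancing electrons gives n = 2.
ΔG° = −nFE°cell = −(2)(96500)(+1.945) J/mol = −375 kJ/mol.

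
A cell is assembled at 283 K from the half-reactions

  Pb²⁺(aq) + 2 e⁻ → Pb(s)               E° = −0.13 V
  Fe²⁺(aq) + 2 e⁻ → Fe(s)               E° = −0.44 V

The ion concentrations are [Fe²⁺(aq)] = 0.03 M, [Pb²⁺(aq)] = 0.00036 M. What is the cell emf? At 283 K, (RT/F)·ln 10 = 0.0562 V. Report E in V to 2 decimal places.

Since E°(Pb²⁺/Pb) > E°(Fe²⁺/Fe), Pb²⁺/Pb serves as the cathode.
E°cell = −0.13 − (−0.44) = +0.31 V, with n = 2 electrons transferred.
The balanced reaction is Pb²⁺(aq) + Fe(s) → Pb(s) + Fe²⁺(aq), so Q = [Fe²⁺(aq)] / [Pb²⁺(aq)] = 83.3 and log Q = 1.921.
Applying E = E° − (RT ln10/nF)·log Q gives +0.31 − (0.0562/2)(1.921) = +0.26 V.

+0.26 V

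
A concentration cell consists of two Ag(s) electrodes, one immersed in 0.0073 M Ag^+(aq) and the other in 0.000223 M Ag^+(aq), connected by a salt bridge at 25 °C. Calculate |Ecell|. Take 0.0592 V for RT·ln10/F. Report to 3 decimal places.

For a concentration cell E°cell = 0, since both electrodes use the same couple.
The compartment with the higher Ag^+(aq) concentration (0.0073 M) acts as the cathode; ions are reduced there and produced at the dilute (0.000223 M) anode.
With n = 1, Ecell = −(0.0592/1)·log([dilute]/[conc]) = −(0.0592/1)·log(0.000223/0.0073) = +0.090 V.

0.090 V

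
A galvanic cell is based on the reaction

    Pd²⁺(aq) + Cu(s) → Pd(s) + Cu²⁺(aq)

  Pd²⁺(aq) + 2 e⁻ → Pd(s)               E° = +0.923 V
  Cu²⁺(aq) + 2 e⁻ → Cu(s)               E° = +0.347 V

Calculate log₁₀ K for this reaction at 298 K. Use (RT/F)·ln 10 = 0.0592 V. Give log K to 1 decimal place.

log K = 19.5

The Pd²⁺/Pd couple is reduced (cathode); E°cell = +0.923 − (+0.347) = +0.576 V with n = 2.
At equilibrium E = 0, so log K = nE°cell / 0.0592 = (2)(+0.576) / 0.0592 = 19.5.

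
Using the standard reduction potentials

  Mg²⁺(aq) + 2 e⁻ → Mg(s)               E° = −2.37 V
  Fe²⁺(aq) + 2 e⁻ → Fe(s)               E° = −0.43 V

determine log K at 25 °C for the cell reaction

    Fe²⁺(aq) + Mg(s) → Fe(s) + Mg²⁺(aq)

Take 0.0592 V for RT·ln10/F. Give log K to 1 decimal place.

log K = 65.5

The Fe²⁺/Fe couple is reduced (cathode); E°cell = −0.43 − (−2.37) = +1.94 V with n = 2.
At equilibrium E = 0, so log K = nE°cell / 0.0592 = (2)(+1.94) / 0.0592 = 65.5.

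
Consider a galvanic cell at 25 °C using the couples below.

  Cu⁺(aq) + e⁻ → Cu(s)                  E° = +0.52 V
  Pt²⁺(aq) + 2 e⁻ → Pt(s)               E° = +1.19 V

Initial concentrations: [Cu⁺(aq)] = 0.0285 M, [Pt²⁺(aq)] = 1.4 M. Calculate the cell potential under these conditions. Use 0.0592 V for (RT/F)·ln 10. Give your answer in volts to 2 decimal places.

Since E°(Pt²⁺/Pt) > E°(Cu⁺/Cu), Pt²⁺/Pt serves as the cathode.
E°cell = +1.19 − (+0.52) = +0.67 V, with n = 2 electrons transferred.
Balancing gives Pt²⁺(aq) + 2 Cu(s) → Pt(s) + 2 Cu⁺(aq); hence Q = [Cu⁺(aq)]^2 / [Pt²⁺(aq)] = 0.00058 (log Q = −3.236).
Applying E = E° − (RT ln10/nF)·log Q gives +0.67 − (0.0592/2)(−3.236) = +0.77 V.

+0.77 V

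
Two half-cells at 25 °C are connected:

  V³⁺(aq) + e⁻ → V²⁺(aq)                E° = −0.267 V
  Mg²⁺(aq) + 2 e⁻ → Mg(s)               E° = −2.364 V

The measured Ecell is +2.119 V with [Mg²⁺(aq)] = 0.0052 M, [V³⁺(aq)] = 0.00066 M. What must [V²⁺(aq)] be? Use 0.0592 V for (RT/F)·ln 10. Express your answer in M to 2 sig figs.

0.0039 M

V³⁺/V²⁺ is the cathode (higher E°); E°cell = −0.267 − (−2.364) = +2.097 V with n = 2.
From the Nernst equation, log Q = n(E° − E)/0.0592 = 2·(+2.097 − (+2.119))/0.0592 = −0.743.
For 2 V³⁺(aq) + Mg(s) → 2 V²⁺(aq) + Mg²⁺(aq), the reaction quotient is Q = ([V²⁺(aq)]^2·[Mg²⁺(aq)]) / [V³⁺(aq)]^2.
Solving for the unknown gives log [V²⁺(aq)] = −2.410, so [V²⁺(aq)] ≈ 0.0039 M.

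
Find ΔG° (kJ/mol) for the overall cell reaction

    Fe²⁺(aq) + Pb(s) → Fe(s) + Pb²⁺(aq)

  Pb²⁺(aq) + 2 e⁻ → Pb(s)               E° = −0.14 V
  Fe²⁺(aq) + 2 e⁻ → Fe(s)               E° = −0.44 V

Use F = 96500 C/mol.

In the reaction as written Fe²⁺(aq) is reduced, so the Fe²⁺/Fe couple is the cathode and Pb²⁺/Pb is the anode.
E°cell = −0.44 − (−0.14) = −0.30 V; balancing electrons gives n = 2.
ΔG° = −nFE°cell = −(2)(96500)(−0.30) J/mol = +57.9 kJ/mol.

+57.9 kJ/mol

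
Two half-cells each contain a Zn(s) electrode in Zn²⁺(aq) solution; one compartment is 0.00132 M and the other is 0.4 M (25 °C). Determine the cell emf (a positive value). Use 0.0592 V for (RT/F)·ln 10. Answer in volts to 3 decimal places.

0.073 V

For a concentration cell E°cell = 0, since both electrodes use the same couple.
The compartment with the higher Zn²⁺(aq) concentration (0.4 M) acts as the cathode; ions are reduced there and produced at the dilute (0.00132 M) anode.
With n = 2, Ecell = −(0.0592/2)·log([dilute]/[conc]) = −(0.0592/2)·log(0.00132/0.4) = +0.073 V.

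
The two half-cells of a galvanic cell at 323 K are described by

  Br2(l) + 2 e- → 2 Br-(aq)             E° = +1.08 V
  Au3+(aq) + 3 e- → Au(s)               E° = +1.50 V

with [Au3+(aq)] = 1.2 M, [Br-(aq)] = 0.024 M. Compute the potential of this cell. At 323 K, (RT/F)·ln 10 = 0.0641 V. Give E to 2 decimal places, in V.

Since E°(Au³⁺/Au) > E°(Br₂/Br⁻), Au³⁺/Au serves as the cathode.
E°cell = +1.50 − (+1.08) = +0.42 V, with n = 6 electrons transferred.
The balanced reaction is 2 Au3+(aq) + 6 Br-(aq) → 2 Au(s) + 3 Br2(l), so Q = 1 / ([Au3+(aq)]^2·[Br-(aq)]^6) = 3.63×10^9 and log Q = 9.560.
Applying E = E° − (RT ln10/nF)·log Q gives +0.42 − (0.0641/6)(9.560) = +0.32 V.

+0.32 V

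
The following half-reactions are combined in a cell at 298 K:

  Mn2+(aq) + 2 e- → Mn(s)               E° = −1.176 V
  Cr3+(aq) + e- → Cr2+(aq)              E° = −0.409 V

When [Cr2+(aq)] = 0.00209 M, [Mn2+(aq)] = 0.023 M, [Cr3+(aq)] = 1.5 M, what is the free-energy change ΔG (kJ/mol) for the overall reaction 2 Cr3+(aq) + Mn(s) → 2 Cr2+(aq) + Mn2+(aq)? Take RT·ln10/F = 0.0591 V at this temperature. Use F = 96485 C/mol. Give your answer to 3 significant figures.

−190 kJ/mol

E°cell = −0.409 − (−1.176) = +0.767 V; the balanced reaction transfers n = 2 electrons.
The reaction quotient is ([Cr2+(aq)]^2·[Mn2+(aq)]) / [Cr3+(aq)]^2 = 4.47×10^−8; by Nernst, E = +0.767 − (0.0591/2)(−7.350) = +0.9842 V.
ΔG = −nFE = −(2)(96485)(+0.9842) J/mol = −190 kJ/mol.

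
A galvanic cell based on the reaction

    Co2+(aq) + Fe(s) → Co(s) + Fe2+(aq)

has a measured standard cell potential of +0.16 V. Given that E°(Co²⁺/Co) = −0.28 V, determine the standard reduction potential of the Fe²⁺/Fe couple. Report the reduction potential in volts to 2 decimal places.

In the reaction as written the Co²⁺/Co couple is reduced (cathode) and Fe²⁺/Fe is oxidized (anode), so E°cell = E°(Co²⁺/Co) − E°(Fe²⁺/Fe).
E°(Fe²⁺/Fe) = E°(cathode) − E°cell = −0.28 − (+0.16) = −0.44 V.

−0.44 V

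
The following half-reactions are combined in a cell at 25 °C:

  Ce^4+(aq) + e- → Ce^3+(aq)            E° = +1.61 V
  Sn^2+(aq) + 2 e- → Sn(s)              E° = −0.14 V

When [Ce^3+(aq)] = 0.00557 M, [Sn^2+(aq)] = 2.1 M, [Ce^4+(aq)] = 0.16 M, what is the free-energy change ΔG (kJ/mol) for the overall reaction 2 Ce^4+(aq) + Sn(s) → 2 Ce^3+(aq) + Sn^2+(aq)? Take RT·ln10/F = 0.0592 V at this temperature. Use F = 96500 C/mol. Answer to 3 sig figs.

With Ce⁴⁺/Ce³⁺ reduced at the cathode, E°cell = +1.61 − (−0.14) = +1.75 V and n = 2.
The reaction quotient is ([Ce^3+(aq)]^2·[Sn^2+(aq)]) / [Ce^4+(aq)]^2 = 0.00255; by Nernst, E = +1.75 − (0.0592/2)(−2.594) = +1.8268 V.
Finally ΔG = −nFE = −(2)(96500 C/mol)(+1.8268 V) = −353 kJ/mol.

−353 kJ/mol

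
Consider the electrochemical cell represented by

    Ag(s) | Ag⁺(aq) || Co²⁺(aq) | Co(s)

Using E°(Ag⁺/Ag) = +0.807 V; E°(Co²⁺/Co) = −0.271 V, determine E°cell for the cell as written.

−1.078 V

By convention the left-hand electrode in cell notation is the anode (oxidation) and the right-hand electrode is the cathode (reduction).
E°cell = E°(right) − E°(left) = −0.271 − (+0.807) = −1.078 V.
The negative sign shows that, as written, the cell would require an external voltage to drive the reaction.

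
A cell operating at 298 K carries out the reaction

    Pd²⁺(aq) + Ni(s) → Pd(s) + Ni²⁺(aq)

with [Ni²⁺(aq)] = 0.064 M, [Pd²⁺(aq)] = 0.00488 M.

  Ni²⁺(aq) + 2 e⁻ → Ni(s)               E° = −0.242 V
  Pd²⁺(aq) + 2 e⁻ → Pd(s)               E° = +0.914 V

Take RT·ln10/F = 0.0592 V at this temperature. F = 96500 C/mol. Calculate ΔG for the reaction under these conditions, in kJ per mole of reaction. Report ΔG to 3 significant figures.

−217 kJ/mol

With Pd²⁺/Pd reduced at the cathode, E°cell = +0.914 − (−0.242) = +1.156 V and n = 2.
Here Q = [Ni²⁺(aq)] / [Pd²⁺(aq)] = 13.1 (log Q = 1.118), giving E = +1.156 − (0.0592/2)·(1.118) = +1.1229 V.
Finally ΔG = −nFE = −(2)(96500 C/mol)(+1.1229 V) = −217 kJ/mol.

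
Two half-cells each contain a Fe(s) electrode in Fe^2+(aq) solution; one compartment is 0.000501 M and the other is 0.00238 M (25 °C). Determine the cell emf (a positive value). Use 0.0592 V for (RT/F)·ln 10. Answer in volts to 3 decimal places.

For a concentration cell E°cell = 0, since both electrodes use the same couple.
The compartment with the higher Fe^2+(aq) concentration (0.00238 M) acts as the cathode; ions are reduced there and produced at the dilute (0.000501 M) anode.
With n = 2, Ecell = −(0.0592/2)·log([dilute]/[conc]) = −(0.0592/2)·log(0.000501/0.00238) = +0.020 V.

0.020 V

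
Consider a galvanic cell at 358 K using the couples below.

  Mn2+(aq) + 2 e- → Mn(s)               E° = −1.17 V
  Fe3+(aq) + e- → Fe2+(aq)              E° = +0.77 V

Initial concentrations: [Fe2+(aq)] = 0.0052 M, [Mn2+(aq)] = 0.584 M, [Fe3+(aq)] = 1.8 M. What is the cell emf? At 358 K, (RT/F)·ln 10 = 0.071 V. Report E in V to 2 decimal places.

+2.13 V

Fe³⁺/Fe²⁺ is reduced (cathode, E° = +0.77 V) and Mn²⁺/Mn is oxidized (anode).
The standard potential is +0.77 − (−1.17) = +1.94 V and the balanced reaction transfers n = 2 electrons.
The balanced reaction is 2 Fe3+(aq) + Mn(s) → 2 Fe2+(aq) + Mn2+(aq), so Q = ([Fe2+(aq)]^2·[Mn2+(aq)]) / [Fe3+(aq)]^2 = 4.87×10^−6 and log Q = −5.312.
By the Nernst equation, E = +1.94 − (0.071/2)·(−5.312) = +2.13 V.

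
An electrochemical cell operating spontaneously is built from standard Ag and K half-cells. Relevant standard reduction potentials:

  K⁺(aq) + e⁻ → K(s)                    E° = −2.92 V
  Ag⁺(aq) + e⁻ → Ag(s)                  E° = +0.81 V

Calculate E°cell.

+3.73 V

Of the two couples in this cell, the one with the more positive reduction potential is reduced at the cathode: here that is Ag⁺/Ag (+0.81 V); K⁺/K (−2.92 V) is the anode.
E°cell = E°(cathode) − E°(anode) = +0.81 − (−2.92) = +3.73 V.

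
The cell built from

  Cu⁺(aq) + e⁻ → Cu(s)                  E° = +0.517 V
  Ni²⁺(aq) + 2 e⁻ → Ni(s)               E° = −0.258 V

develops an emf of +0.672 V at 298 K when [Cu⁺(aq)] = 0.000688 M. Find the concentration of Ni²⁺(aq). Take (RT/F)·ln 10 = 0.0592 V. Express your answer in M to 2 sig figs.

0.0014 M

Cu⁺/Cu is the cathode (higher E°); E°cell = +0.517 − (−0.258) = +0.775 V with n = 2.
From the Nernst equation, log Q = n(E° − E)/0.0592 = 2·(+0.775 − (+0.672))/0.0592 = 3.480.
Balancing electrons gives 2 Cu⁺(aq) + Ni(s) → 2 Cu(s) + Ni²⁺(aq); thus Q = [Ni²⁺(aq)] / [Cu⁺(aq)]^2.
Substituting the known concentrations and solving, log [Ni²⁺(aq)] = −2.845 and [Ni²⁺(aq)] = 0.0014 M.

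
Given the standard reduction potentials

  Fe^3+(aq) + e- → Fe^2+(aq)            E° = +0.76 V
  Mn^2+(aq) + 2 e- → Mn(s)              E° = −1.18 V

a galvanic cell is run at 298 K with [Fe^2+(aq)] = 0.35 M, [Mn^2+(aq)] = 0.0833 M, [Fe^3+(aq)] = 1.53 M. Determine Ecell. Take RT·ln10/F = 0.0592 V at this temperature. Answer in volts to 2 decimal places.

Since E°(Fe³⁺/Fe²⁺) > E°(Mn²⁺/Mn), Fe³⁺/Fe²⁺ serves as the cathode.
The standard potential is +0.76 − (−1.18) = +1.94 V and the balanced reaction transfers n = 2 electrons.
The balanced reaction is 2 Fe^3+(aq) + Mn(s) → 2 Fe^2+(aq) + Mn^2+(aq), so Q = ([Fe^2+(aq)]^2·[Mn^2+(aq)]) / [Fe^3+(aq)]^2 = 0.00436 and log Q = −2.361.
By the Nernst equation, E = +1.94 − (0.0592/2)·(−2.361) = +2.01 V.

+2.01 V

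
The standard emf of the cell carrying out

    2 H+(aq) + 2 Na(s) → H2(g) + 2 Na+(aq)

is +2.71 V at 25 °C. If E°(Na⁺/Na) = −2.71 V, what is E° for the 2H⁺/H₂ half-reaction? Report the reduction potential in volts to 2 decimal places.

+0.00 V

In the reaction as written the 2H⁺/H₂ couple is reduced (cathode) and Na⁺/Na is oxidized (anode), so E°cell = E°(2H⁺/H₂) − E°(Na⁺/Na).
E°(2H⁺/H₂) = E°cell + E°(anode) = +2.71 + (−2.71) = +0.00 V.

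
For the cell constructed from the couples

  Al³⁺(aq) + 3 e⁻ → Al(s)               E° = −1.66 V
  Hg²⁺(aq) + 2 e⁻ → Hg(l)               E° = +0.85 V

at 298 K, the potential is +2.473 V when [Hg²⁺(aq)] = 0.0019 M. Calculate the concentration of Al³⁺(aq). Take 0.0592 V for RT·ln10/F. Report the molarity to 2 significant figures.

0.0062 M

With Hg²⁺/Hg at the cathode and Al³⁺/Al at the anode, E°cell = +0.85 − (−1.66) = +2.51 V (n = 6).
Rearranging E = E° − (0.0592/n)·log Q gives log Q = 6(+2.51 − (+2.473))/0.0592 = 3.750.
The balanced reaction is 3 Hg²⁺(aq) + 2 Al(s) → 3 Hg(l) + 2 Al³⁺(aq), so Q = [Al³⁺(aq)]^2 / [Hg²⁺(aq)]^3.
Solving for the unknown gives log [Al³⁺(aq)] = −2.207, so [Al³⁺(aq)] ≈ 0.0062 M.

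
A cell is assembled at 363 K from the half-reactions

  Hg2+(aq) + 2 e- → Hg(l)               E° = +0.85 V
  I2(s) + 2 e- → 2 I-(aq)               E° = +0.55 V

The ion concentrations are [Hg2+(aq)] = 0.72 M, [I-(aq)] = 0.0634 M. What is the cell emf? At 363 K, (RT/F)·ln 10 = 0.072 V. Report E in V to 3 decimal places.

+0.209 V

Hg²⁺/Hg is reduced (cathode, E° = +0.85 V) and I₂/I⁻ is oxidized (anode).
E°cell = +0.85 − (+0.55) = +0.30 V, with n = 2 electrons transferred.
For the overall reaction Hg2+(aq) + 2 I-(aq) → Hg(l) + I2(s), Q = 1 / ([Hg2+(aq)]·[I-(aq)]^2) = 346, giving log Q = 2.538.
E = E° − (0.072/n)·log Q = +0.30 − (0.072/2)(2.538) = +0.209 V.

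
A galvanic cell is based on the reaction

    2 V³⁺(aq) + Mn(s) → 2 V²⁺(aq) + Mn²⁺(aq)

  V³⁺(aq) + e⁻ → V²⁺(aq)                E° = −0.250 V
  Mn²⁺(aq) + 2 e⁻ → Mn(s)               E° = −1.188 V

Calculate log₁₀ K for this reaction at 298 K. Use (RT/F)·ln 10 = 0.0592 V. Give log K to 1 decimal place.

log K = 31.7

The V³⁺/V²⁺ couple is reduced (cathode); E°cell = −0.250 − (−1.188) = +0.938 V with n = 2.
At equilibrium E = 0, so log K = nE°cell / 0.0592 = (2)(+0.938) / 0.0592 = 31.7.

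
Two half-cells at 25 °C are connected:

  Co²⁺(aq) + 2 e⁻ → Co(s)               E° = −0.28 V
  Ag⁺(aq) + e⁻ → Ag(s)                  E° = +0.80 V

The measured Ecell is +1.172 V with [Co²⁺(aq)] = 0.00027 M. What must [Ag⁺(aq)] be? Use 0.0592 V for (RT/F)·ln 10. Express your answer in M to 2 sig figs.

0.59 M

The Ag⁺/Ag couple has the larger reduction potential, so it is the cathode: E°cell = +0.80 − (−0.28) = +1.08 V and n = 2.
Since E = E° − (0.0592/n)·log Q, log Q = n(E° − E)/0.0592 = −3.108.
Balancing electrons gives 2 Ag⁺(aq) + Co(s) → 2 Ag(s) + Co²⁺(aq); thus Q = [Co²⁺(aq)] / [Ag⁺(aq)]^2.
Solving for the unknown gives log [Ag⁺(aq)] = −0.230, so [Ag⁺(aq)] ≈ 0.59 M.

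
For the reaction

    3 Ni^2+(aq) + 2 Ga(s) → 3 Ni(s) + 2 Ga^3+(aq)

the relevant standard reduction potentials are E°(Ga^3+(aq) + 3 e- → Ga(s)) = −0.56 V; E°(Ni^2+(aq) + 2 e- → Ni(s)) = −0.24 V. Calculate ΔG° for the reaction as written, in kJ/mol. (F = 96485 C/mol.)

−185 kJ/mol

In the reaction as written Ni^2+(aq) is reduced, so the Ni²⁺/Ni couple is the cathode and Ga³⁺/Ga is the anode.
E°cell = −0.24 − (−0.56) = +0.32 V; balancing electrons gives n = 6.
ΔG° = −nFE°cell = −(6)(96485)(+0.32) J/mol = −185 kJ/mol.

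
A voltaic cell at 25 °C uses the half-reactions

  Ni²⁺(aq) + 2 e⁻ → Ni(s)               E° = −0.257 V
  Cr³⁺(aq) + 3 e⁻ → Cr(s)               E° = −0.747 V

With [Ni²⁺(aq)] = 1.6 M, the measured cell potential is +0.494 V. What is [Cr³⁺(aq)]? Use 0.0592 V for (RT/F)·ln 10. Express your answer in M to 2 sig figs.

1.3 M

With Ni²⁺/Ni at the cathode and Cr³⁺/Cr at the anode, E°cell = −0.257 − (−0.747) = +0.490 V (n = 6).
Rearranging E = E° − (0.0592/n)·log Q gives log Q = 6(+0.490 − (+0.494))/0.0592 = −0.405.
The balanced reaction is 3 Ni²⁺(aq) + 2 Cr(s) → 3 Ni(s) + 2 Cr³⁺(aq), so Q = [Cr³⁺(aq)]^2 / [Ni²⁺(aq)]^3.
Substituting the known concentrations and solving, log [Cr³⁺(aq)] = 0.104 and [Cr³⁺(aq)] = 1.3 M.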